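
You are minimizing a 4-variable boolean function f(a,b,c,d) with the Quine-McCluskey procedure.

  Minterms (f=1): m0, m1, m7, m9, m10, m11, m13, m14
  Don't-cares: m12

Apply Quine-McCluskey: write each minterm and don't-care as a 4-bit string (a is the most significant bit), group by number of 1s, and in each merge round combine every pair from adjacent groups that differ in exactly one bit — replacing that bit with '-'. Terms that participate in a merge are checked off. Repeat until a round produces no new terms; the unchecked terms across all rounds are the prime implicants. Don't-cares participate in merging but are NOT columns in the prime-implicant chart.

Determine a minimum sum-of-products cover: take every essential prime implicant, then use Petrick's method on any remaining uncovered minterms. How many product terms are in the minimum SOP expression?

5

size-2^0 implicants → 0000(✓)  0001(✓)  0111  1001(✓)  1010(✓)  1011(✓)  1100(✓)  1101(✓)  1110(✓)
size-2^1 implicants → -001  000-  1-01  1-10  10-1  101-  11-0  110-
Unchecked terms (primes): -001, 000-, 0111, 1-01, 1-10, 10-1, 101-, 11-0, 110-
Minterm coverage:
  m0 ⊆ 000- [E]
  m1 ⊆ -001,000-
  m7 ⊆ 0111 [E]
  m9 ⊆ -001,1-01,10-1
  m10 ⊆ 1-10,101-
  m11 ⊆ 10-1,101-
  m13 ⊆ 1-01,110-
  m14 ⊆ 1-10,11-0
E = {000-, 0111}
Petrick residual → 1-01, 1-10, 10-1
Cover = a'b'c' + a'bcd + ac'd + acd' + ab'd  |cover|=5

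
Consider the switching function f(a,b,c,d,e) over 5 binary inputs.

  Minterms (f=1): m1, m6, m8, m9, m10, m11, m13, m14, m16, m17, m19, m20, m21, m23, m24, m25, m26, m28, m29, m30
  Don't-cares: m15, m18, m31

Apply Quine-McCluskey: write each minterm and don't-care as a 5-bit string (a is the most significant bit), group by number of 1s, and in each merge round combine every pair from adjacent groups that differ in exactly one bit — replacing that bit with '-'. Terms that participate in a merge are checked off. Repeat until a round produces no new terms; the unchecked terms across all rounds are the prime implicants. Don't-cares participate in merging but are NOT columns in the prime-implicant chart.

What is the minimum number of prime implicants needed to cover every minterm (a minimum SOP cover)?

size-2^0 implicants → 00001(✓)  00110(✓)  01000(✓)  01001(✓)  01010(✓)  01011(✓)  01101(✓)  01110(✓)  01111(✓)  10000(✓)  10001(✓)  10010(✓)  10011(✓)  10100(✓)  10101(✓)  10111(✓)  11000(✓)  11001(✓)  11010(✓)  11100(✓)  11101(✓)  11110(✓)  11111(✓)
size-2^1 implicants → -0001(✓)  -1000(✓)  -1001(✓)  -1010(✓)  -1101(✓)  -1110(✓)  -1111(✓)  0-001(✓)  0-110  01-01(✓)  01-10(✓)  01-11(✓)  010-0(✓)  010-1(✓)  0100-(✓)  0101-(✓)  011-1(✓)  0111-(✓)  1-000(✓)  1-001(✓)  1-010(✓)  1-100(✓)  1-101(✓)  1-111(✓)  10-00(✓)  10-01(✓)  10-11(✓)  100-0(✓)  100-1(✓)  1000-(✓)  1001-(✓)  101-1(✓)  1010-(✓)  11-00(✓)  11-01(✓)  11-10(✓)  110-0(✓)  1100-(✓)  111-0(✓)  111-1(✓)  1110-(✓)  1111-(✓)
size-2^2 implicants → --001  -1-01  -1-10  -10-0  -100-  -11-1  -111-  01--1  01-1-  010--  1--00(✓)  1--01(✓)  1-0-0  1-00-(✓)  1-1-1  1-10-(✓)  10--1  10-0-(✓)  100--  11--0  11-0-(✓)  111--
size-2^3 implicants → 1--0-
Unchecked terms (primes): --001, -1-01, -1-10, -10-0, -100-, -11-1, -111-, 0-110, 01--1, 01-1-, 010--, 1--0-, 1-0-0, 1-1-1, 10--1, 100--, 11--0, 111--
Minterm coverage:
  m1 ⊆ --001 [E]
  m6 ⊆ 0-110 [E]
  m8 ⊆ -10-0,-100-,010--
  m9 ⊆ --001,-1-01,-100-,01--1,010--
  m10 ⊆ -1-10,-10-0,01-1-,010--
  m11 ⊆ 01--1,01-1-,010--
  m13 ⊆ -1-01,-11-1,01--1
  m14 ⊆ -1-10,-111-,0-110,01-1-
  m16 ⊆ 1--0-,1-0-0,100--
  m17 ⊆ --001,1--0-,10--1,100--
  m19 ⊆ 10--1,100--
  m20 ⊆ 1--0- [E]
  m21 ⊆ 1--0-,1-1-1,10--1
  m23 ⊆ 1-1-1,10--1
  m24 ⊆ -10-0,-100-,1--0-,1-0-0,11--0
  m25 ⊆ --001,-1-01,-100-,1--0-
  m26 ⊆ -1-10,-10-0,1-0-0,11--0
  m28 ⊆ 1--0-,11--0,111--
  m29 ⊆ -1-01,-11-1,1--0-,1-1-1,111--
  m30 ⊆ -1-10,-111-,11--0,111--
E = {--001, 0-110, 1--0-}
Petrick residual → -1-01, -1-10, 010--, 10--1
Cover = c'd'e + bd'e + bde' + a'cde' + a'bc' + ad' + ab'e  |cover|=7

7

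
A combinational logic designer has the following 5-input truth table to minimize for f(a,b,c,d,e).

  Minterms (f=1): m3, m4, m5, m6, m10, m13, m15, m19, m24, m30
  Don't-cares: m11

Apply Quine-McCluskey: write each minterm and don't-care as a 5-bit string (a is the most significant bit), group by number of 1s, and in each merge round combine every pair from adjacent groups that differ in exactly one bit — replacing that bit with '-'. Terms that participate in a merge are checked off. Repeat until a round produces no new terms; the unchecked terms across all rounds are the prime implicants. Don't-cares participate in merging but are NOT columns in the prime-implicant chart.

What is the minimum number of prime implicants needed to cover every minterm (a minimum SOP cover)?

Round 0: 00011✓ 00100✓ 00101✓ 00110✓ 01010✓ 01011✓ 01101✓ 01111✓ 10011✓ 11000 11110
Round 1: -0011 0-011 0-101 001-0 0010- 01-11 0101- 011-1
PIs = {-0011, 0-011, 0-101, 001-0, 0010-, 01-11, 0101-, 011-1, 11000, 11110}
Coverage chart:
  m3: -0011,0-011
  m4: 001-0,0010-
  m5: 0-101,0010-
  m6: 001-0 ←essential
  m10: 0101- ←essential
  m13: 0-101,011-1
  m15: 01-11,011-1
  m19: -0011 ←essential
  m24: 11000 ←essential
  m30: 11110 ←essential
Essential: -0011, 001-0, 0101-, 11000, 11110
Petrick residual → 0-101, 01-11
Min cover (7 terms): b'c'de + a'cd'e + a'b'ce' + a'bde + a'bc'd + abc'd'e' + abcde'

7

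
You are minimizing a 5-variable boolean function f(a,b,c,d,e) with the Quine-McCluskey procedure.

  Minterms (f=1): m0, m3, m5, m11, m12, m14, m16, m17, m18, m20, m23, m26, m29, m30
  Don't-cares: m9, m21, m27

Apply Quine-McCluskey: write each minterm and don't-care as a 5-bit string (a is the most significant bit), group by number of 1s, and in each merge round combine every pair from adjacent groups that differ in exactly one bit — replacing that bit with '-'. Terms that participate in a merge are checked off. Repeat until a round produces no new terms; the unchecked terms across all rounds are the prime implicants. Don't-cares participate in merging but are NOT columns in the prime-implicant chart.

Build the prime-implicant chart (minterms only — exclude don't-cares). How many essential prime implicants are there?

7

size-2^0 implicants → 00000(✓)  00011(✓)  00101(✓)  01001(✓)  01011(✓)  01100(✓)  01110(✓)  10000(✓)  10001(✓)  10010(✓)  10100(✓)  10101(✓)  10111(✓)  11010(✓)  11011(✓)  11101(✓)  11110(✓)
size-2^1 implicants → -0000  -0101  -1011  -1110  0-011  010-1  011-0  1-010  1-101  10-00(✓)  10-01(✓)  100-0  1000-(✓)  101-1  1010-(✓)  11-10  1101-
size-2^2 implicants → 10-0-
Unchecked terms (primes): -0000, -0101, -1011, -1110, 0-011, 010-1, 011-0, 1-010, 1-101, 10-0-, 100-0, 101-1, 11-10, 1101-
Minterm coverage:
  m0 ⊆ -0000 [E]
  m3 ⊆ 0-011 [E]
  m5 ⊆ -0101 [E]
  m11 ⊆ -1011,0-011,010-1
  m12 ⊆ 011-0 [E]
  m14 ⊆ -1110,011-0
  m16 ⊆ -0000,10-0-,100-0
  m17 ⊆ 10-0- [E]
  m18 ⊆ 1-010,100-0
  m20 ⊆ 10-0- [E]
  m23 ⊆ 101-1 [E]
  m26 ⊆ 1-010,11-10,1101-
  m29 ⊆ 1-101 [E]
  m30 ⊆ -1110,11-10
E = {-0000, -0101, 0-011, 011-0, 1-101, 10-0-, 101-1}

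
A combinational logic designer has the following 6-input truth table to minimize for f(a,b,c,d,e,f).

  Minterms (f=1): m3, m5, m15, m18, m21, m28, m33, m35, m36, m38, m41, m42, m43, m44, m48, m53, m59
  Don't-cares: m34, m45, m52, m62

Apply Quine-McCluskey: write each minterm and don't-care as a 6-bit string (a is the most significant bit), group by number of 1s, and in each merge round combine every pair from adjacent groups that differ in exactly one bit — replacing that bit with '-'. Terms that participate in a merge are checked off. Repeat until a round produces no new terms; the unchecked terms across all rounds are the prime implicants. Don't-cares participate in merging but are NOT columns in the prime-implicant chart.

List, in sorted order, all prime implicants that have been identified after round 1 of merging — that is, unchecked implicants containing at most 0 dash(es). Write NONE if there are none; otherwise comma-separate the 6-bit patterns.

001111, 010010, 011100, 111110

[col 0] 000011*, 000101*, 001111, 010010, 010101*, 011100, 100001*, 100010*, 100011*, 100100*, 100110*, 101001*, 101010*, 101011*, 101100*, 101101*, 110000*, 110100*, 110101*, 111011*, 111110
[col 1] -00011, -10101, 0-0101, 1-0100, 1-1011, 10-001*, 10-010*, 10-011*, 10-100, 100-10, 1000-1*, 10001-*, 1001-0, 101-01, 1010-1*, 10101-*, 10110-, 110-00, 11010-
[col 2] 10-0-1, 10-01-
Prime implicants: -00011, -10101, 0-0101, 001111, 010010, 011100, 1-0100, 1-1011, 10-0-1, 10-01-, 10-100, 100-10, 1001-0, 101-01, 10110-, 110-00, 11010-, 111110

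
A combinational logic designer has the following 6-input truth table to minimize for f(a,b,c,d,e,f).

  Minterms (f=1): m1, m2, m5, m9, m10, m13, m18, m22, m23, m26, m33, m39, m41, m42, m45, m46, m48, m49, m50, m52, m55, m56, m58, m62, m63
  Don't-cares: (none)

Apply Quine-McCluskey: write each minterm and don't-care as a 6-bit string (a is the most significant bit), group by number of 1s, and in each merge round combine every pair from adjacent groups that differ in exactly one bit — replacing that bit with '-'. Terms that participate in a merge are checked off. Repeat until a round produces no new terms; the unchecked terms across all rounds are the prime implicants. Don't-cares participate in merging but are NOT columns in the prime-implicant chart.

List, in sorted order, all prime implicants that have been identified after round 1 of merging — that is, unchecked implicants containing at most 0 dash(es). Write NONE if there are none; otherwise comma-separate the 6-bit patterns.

size-2^0 implicants → 000001(✓)  000010(✓)  000101(✓)  001001(✓)  001010(✓)  001101(✓)  010010(✓)  010110(✓)  010111(✓)  011010(✓)  100001(✓)  100111(✓)  101001(✓)  101010(✓)  101101(✓)  101110(✓)  110000(✓)  110001(✓)  110010(✓)  110100(✓)  110111(✓)  111000(✓)  111010(✓)  111110(✓)  111111(✓)
size-2^1 implicants → -00001(✓)  -01001(✓)  -01010(✓)  -01101(✓)  -10010(✓)  -10111  -11010(✓)  0-0010(✓)  0-1010(✓)  00-001(✓)  00-010(✓)  00-101(✓)  000-01(✓)  001-01(✓)  01-010(✓)  010-10  01011-  1-0001  1-0111  1-1010(✓)  1-1110(✓)  10-001(✓)  101-01(✓)  101-10(✓)  11-000(✓)  11-010(✓)  11-111  110-00  1100-0(✓)  11000-  111-10(✓)  1110-0(✓)  11111-
size-2^2 implicants → --1010  -0-001  -01-01  -1-010  0--010  00--01  1-1-10  11-0-0
Unchecked terms (primes): --1010, -0-001, -01-01, -1-010, -10111, 0--010, 00--01, 010-10, 01011-, 1-0001, 1-0111, 1-1-10, 11-0-0, 11-111, 110-00, 11000-, 11111-

NONE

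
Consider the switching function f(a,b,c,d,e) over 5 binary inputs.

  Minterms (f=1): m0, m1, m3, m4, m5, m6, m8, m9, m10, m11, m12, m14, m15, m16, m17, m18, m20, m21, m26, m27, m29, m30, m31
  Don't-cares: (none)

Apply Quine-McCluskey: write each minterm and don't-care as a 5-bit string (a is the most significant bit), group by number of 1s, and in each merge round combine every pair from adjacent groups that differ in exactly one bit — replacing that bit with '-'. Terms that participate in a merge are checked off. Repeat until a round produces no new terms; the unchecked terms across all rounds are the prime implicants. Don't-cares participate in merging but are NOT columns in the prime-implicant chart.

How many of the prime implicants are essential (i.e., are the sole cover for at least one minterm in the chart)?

Round 0: 00000✓ 00001✓ 00011✓ 00100✓ 00101✓ 00110✓ 01000✓ 01001✓ 01010✓ 01011✓ 01100✓ 01110✓ 01111✓ 10000✓ 10001✓ 10010✓ 10100✓ 10101✓ 11010✓ 11011✓ 11101✓ 11110✓ 11111✓
Round 1: -0000✓ -0001✓ -0100✓ -0101✓ -1010✓ -1011✓ -1110✓ -1111✓ 0-000✓ 0-001✓ 0-011✓ 0-100✓ 0-110✓ 00-00✓ 00-01✓ 000-1✓ 0000-✓ 001-0✓ 0010-✓ 01-00✓ 01-10✓ 01-11✓ 010-0✓ 010-1✓ 0100-✓ 0101-✓ 011-0✓ 0111-✓ 1-010 1-101 10-00✓ 10-01✓ 100-0 1000-✓ 1010-✓ 11-10✓ 11-11✓ 1101-✓ 111-1 1111-✓
Round 2: -0-00✓ -0-01✓ -000-✓ -010-✓ -1-10✓ -1-11✓ -101-✓ -111-✓ 0--00 0-0-1 0-00- 0-1-0 00-0-✓ 01--0 01-1-✓ 010-- 10-0-✓ 11-1-✓
Round 3: -0-0- -1-1-
PIs = {-0-0-, -1-1-, 0--00, 0-0-1, 0-00-, 0-1-0, 01--0, 010--, 1-010, 1-101, 100-0, 111-1}
Coverage chart:
  m0: -0-0-,0--00,0-00-
  m1: -0-0-,0-0-1,0-00-
  m3: 0-0-1 ←essential
  m4: -0-0-,0--00,0-1-0
  m5: -0-0- ←essential
  m6: 0-1-0 ←essential
  m8: 0--00,0-00-,01--0,010--
  m9: 0-0-1,0-00-,010--
  m10: -1-1-,01--0,010--
  m11: -1-1-,0-0-1,010--
  m12: 0--00,0-1-0,01--0
  m14: -1-1-,0-1-0,01--0
  m15: -1-1- ←essential
  m16: -0-0-,100-0
  m17: -0-0- ←essential
  m18: 1-010,100-0
  m20: -0-0- ←essential
  m21: -0-0-,1-101
  m26: -1-1-,1-010
  m27: -1-1- ←essential
  m29: 1-101,111-1
  m30: -1-1- ←essential
  m31: -1-1-,111-1
Essential: -0-0-, -1-1-, 0-0-1, 0-1-0

4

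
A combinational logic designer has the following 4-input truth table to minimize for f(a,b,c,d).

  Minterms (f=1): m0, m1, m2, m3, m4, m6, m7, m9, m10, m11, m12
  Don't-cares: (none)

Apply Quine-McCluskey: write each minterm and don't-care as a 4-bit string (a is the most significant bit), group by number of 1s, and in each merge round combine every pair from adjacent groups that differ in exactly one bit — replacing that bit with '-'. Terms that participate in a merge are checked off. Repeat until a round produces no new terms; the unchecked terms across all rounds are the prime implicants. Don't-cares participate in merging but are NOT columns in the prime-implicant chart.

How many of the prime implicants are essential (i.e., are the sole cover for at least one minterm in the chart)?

Round 0: 0000✓ 0001✓ 0010✓ 0011✓ 0100✓ 0110✓ 0111✓ 1001✓ 1010✓ 1011✓ 1100✓
Round 1: -001✓ -010✓ -011✓ -100 0-00✓ 0-10✓ 0-11✓ 00-0✓ 00-1✓ 000-✓ 001-✓ 01-0✓ 011-✓ 10-1✓ 101-✓
Round 2: -0-1 -01- 0--0 0-1- 00--
PIs = {-0-1, -01-, -100, 0--0, 0-1-, 00--}
Coverage chart:
  m0: 0--0,00--
  m1: -0-1,00--
  m2: -01-,0--0,0-1-,00--
  m3: -0-1,-01-,0-1-,00--
  m4: -100,0--0
  m6: 0--0,0-1-
  m7: 0-1- ←essential
  m9: -0-1 ←essential
  m10: -01- ←essential
  m11: -0-1,-01-
  m12: -100 ←essential
Essential: -0-1, -01-, -100, 0-1-

4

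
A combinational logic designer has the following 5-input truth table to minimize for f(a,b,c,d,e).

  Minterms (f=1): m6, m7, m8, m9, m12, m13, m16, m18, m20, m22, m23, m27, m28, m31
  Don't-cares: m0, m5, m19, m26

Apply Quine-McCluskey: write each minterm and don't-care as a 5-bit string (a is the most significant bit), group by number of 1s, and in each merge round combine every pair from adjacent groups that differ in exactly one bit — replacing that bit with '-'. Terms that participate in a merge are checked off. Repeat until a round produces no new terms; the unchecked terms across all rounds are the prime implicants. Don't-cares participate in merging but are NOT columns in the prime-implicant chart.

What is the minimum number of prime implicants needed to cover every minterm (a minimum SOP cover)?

5

[col 0] 00000*, 00101*, 00110*, 00111*, 01000*, 01001*, 01100*, 01101*, 10000*, 10010*, 10011*, 10100*, 10110*, 10111*, 11010*, 11011*, 11100*, 11111*
[col 1] -0000, -0110*, -0111*, -1100, 0-000, 0-101, 001-1, 0011-*, 01-00*, 01-01*, 0100-*, 0110-*, 1-010*, 1-011*, 1-100, 1-111*, 10-00*, 10-10*, 10-11*, 100-0*, 1001-*, 101-0*, 1011-*, 11-11*, 1101-*
[col 2] -011-, 01-0-, 1--11, 1-01-, 10--0, 10-1-
Prime implicants: -0000, -011-, -1100, 0-000, 0-101, 001-1, 01-0-, 1--11, 1-01-, 1-100, 10--0, 10-1-
PI chart (minterm → PIs covering it):
  6 | -011-  (sole → essential)
  7 | -011-,001-1
  8 | 0-000,01-0-
  9 | 01-0-  (sole → essential)
  12 | -1100,01-0-
  13 | 0-101,01-0-
  16 | -0000,10--0
  18 | 1-01-,10--0,10-1-
  20 | 1-100,10--0
  22 | -011-,10--0,10-1-
  23 | -011-,1--11,10-1-
  27 | 1--11,1-01-
  28 | -1100,1-100
  31 | 1--11  (sole → essential)
Essential prime implicants: -011-, 01-0-, 1--11
Petrick residual → -1100, 10--0
Minimum SOP uses 5 PIs: b'cd + bcd'e' + a'bd' + ade + ab'e'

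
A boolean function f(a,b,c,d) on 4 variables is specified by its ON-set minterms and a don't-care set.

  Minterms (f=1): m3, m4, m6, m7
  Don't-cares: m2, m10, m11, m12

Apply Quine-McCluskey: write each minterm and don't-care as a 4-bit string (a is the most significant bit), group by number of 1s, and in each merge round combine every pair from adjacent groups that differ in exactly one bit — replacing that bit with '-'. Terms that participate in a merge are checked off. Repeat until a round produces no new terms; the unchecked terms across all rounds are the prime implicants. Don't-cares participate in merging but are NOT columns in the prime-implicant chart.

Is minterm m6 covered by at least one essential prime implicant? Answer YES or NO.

YES

Round 0: 0010✓ 0011✓ 0100✓ 0110✓ 0111✓ 1010✓ 1011✓ 1100✓
Round 1: -010✓ -011✓ -100 0-10✓ 0-11✓ 001-✓ 01-0 011-✓ 101-✓
Round 2: -01- 0-1-
PIs = {-01-, -100, 0-1-, 01-0}
Coverage chart:
  m3: -01-,0-1-
  m4: -100,01-0
  m6: 0-1-,01-0
  m7: 0-1- ←essential
Essential: 0-1-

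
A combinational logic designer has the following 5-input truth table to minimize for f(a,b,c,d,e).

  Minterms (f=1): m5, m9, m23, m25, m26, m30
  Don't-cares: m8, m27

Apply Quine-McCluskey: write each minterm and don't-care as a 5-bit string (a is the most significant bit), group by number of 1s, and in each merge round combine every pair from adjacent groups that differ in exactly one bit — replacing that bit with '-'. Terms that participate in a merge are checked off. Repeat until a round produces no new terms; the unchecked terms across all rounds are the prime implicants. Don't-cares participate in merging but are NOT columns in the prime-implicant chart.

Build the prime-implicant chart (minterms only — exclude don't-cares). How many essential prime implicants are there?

size-2^0 implicants → 00101  01000(✓)  01001(✓)  10111  11001(✓)  11010(✓)  11011(✓)  11110(✓)
size-2^1 implicants → -1001  0100-  11-10  110-1  1101-
Unchecked terms (primes): -1001, 00101, 0100-, 10111, 11-10, 110-1, 1101-
Minterm coverage:
  m5 ⊆ 00101 [E]
  m9 ⊆ -1001,0100-
  m23 ⊆ 10111 [E]
  m25 ⊆ -1001,110-1
  m26 ⊆ 11-10,1101-
  m30 ⊆ 11-10 [E]
E = {00101, 10111, 11-10}

3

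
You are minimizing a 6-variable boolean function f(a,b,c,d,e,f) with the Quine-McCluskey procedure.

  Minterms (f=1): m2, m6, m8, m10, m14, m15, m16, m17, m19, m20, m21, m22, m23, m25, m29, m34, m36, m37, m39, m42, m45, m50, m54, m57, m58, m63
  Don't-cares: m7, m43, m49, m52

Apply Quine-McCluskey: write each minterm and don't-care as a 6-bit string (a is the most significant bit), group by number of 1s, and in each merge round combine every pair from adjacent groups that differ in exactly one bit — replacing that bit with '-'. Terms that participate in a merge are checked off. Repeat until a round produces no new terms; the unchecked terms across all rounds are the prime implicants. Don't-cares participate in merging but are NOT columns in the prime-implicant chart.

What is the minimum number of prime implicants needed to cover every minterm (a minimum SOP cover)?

13

[col 0] 000010*, 000110*, 000111*, 001000*, 001010*, 001110*, 001111*, 010000*, 010001*, 010011*, 010100*, 010101*, 010110*, 010111*, 011001*, 011101*, 100010*, 100100*, 100101*, 100111*, 101010*, 101011*, 101101*, 110001*, 110010*, 110100*, 110110*, 111001*, 111010*, 111111
[col 1] -00010*, -00111, -01010*, -10001*, -10100*, -10110*, -11001*, 0-0110*, 0-0111*, 00-010*, 00-110*, 00-111*, 000-10*, 00011-*, 001-10*, 0010-0, 00111-*, 01-001*, 01-101*, 010-00*, 010-01*, 010-11*, 0100-1*, 01000-*, 0101-0*, 0101-1*, 01010-*, 01011-*, 011-01*, 1-0010*, 1-0100, 1-1010*, 10-010*, 10-101, 1001-1, 10010-, 10101-, 11-001*, 11-010*, 110-10, 1101-0*
[col 2] -0-010, -1-001, -101-0, 0-011-, 00--10, 00-11-, 01--01, 010--1, 010-0-, 0101--, 1--010
Prime implicants: -0-010, -00111, -1-001, -101-0, 0-011-, 00--10, 00-11-, 0010-0, 01--01, 010--1, 010-0-, 0101--, 1--010, 1-0100, 10-101, 1001-1, 10010-, 10101-, 110-10, 111111
PI chart (minterm → PIs covering it):
  2 | -0-010,00--10
  6 | 0-011-,00--10,00-11-
  8 | 0010-0  (sole → essential)
  10 | -0-010,00--10,0010-0
  14 | 00--10,00-11-
  15 | 00-11-  (sole → essential)
  16 | 010-0-  (sole → essential)
  17 | -1-001,01--01,010--1,010-0-
  19 | 010--1  (sole → essential)
  20 | -101-0,010-0-,0101--
  21 | 01--01,010--1,010-0-,0101--
  22 | -101-0,0-011-,0101--
  23 | 0-011-,010--1,0101--
  25 | -1-001,01--01
  29 | 01--01  (sole → essential)
  34 | -0-010,1--010
  36 | 1-0100,10010-
  37 | 10-101,1001-1,10010-
  39 | -00111,1001-1
  42 | -0-010,1--010,10101-
  45 | 10-101  (sole → essential)
  50 | 1--010,110-10
  54 | -101-0,110-10
  57 | -1-001  (sole → essential)
  58 | 1--010  (sole → essential)
  63 | 111111  (sole → essential)
Essential prime implicants: -1-001, 00-11-, 0010-0, 01--01, 010--1, 010-0-, 1--010, 10-101, 111111
Petrick residual → -0-010, -00111, -101-0, 1-0100
Minimum SOP uses 13 PIs: b'd'ef' + b'c'def + bd'e'f + bc'df' + a'b'de + a'b'cd'f' + a'be'f + a'bc'f + a'bc'e' + ad'ef' + ac'de'f' + ab'de'f + abcdef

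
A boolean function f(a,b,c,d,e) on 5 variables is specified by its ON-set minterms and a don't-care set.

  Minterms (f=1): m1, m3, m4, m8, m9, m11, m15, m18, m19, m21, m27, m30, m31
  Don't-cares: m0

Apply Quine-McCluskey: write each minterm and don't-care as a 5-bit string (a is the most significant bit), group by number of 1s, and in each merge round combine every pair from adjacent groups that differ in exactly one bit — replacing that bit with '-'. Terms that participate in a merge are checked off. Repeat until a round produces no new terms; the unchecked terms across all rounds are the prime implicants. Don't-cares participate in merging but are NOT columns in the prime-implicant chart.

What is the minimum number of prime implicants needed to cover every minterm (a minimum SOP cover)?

size-2^0 implicants → 00000(✓)  00001(✓)  00011(✓)  00100(✓)  01000(✓)  01001(✓)  01011(✓)  01111(✓)  10010(✓)  10011(✓)  10101  11011(✓)  11110(✓)  11111(✓)
size-2^1 implicants → -0011(✓)  -1011(✓)  -1111(✓)  0-000(✓)  0-001(✓)  0-011(✓)  00-00  000-1(✓)  0000-(✓)  01-11(✓)  010-1(✓)  0100-(✓)  1-011(✓)  1001-  11-11(✓)  1111-
size-2^2 implicants → --011  -1-11  0-0-1  0-00-
Unchecked terms (primes): --011, -1-11, 0-0-1, 0-00-, 00-00, 1001-, 10101, 1111-
Minterm coverage:
  m1 ⊆ 0-0-1,0-00-
  m3 ⊆ --011,0-0-1
  m4 ⊆ 00-00 [E]
  m8 ⊆ 0-00- [E]
  m9 ⊆ 0-0-1,0-00-
  m11 ⊆ --011,-1-11,0-0-1
  m15 ⊆ -1-11 [E]
  m18 ⊆ 1001- [E]
  m19 ⊆ --011,1001-
  m21 ⊆ 10101 [E]
  m27 ⊆ --011,-1-11
  m30 ⊆ 1111- [E]
  m31 ⊆ -1-11,1111-
E = {-1-11, 0-00-, 00-00, 1001-, 10101, 1111-}
Petrick residual → --011
Cover = c'de + bde + a'c'd' + a'b'd'e' + ab'c'd + ab'cd'e + abcd  |cover|=7

7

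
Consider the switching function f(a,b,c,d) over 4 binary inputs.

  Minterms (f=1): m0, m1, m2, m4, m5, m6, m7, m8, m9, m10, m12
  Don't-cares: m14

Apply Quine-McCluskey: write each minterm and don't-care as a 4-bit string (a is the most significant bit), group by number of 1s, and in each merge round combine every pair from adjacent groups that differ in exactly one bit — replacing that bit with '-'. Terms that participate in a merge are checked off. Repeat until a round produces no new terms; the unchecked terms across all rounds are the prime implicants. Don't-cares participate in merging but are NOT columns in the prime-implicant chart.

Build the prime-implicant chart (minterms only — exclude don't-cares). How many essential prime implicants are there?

3

Round 0: 0000✓ 0001✓ 0010✓ 0100✓ 0101✓ 0110✓ 0111✓ 1000✓ 1001✓ 1010✓ 1100✓ 1110✓
Round 1: -000✓ -001✓ -010✓ -100✓ -110✓ 0-00✓ 0-01✓ 0-10✓ 00-0✓ 000-✓ 01-0✓ 01-1✓ 010-✓ 011-✓ 1-00✓ 1-10✓ 10-0✓ 100-✓ 11-0✓
Round 2: --00✓ --10✓ -0-0✓ -00- -1-0✓ 0--0✓ 0-0- 01-- 1--0✓
Round 3: ---0
PIs = {---0, -00-, 0-0-, 01--}
Coverage chart:
  m0: ---0,-00-,0-0-
  m1: -00-,0-0-
  m2: ---0 ←essential
  m4: ---0,0-0-,01--
  m5: 0-0-,01--
  m6: ---0,01--
  m7: 01-- ←essential
  m8: ---0,-00-
  m9: -00- ←essential
  m10: ---0 ←essential
  m12: ---0 ←essential
Essential: ---0, -00-, 01--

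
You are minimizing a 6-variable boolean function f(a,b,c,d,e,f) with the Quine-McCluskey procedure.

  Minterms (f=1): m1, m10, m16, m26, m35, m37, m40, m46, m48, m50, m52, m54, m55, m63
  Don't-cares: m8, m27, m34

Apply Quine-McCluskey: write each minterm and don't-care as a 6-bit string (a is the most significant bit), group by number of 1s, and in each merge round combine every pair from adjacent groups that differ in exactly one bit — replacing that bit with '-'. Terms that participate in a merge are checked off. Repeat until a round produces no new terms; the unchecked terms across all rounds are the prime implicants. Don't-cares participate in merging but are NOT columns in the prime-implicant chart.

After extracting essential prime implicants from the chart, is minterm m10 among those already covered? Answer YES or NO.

Round 0: 000001 001000✓ 001010✓ 010000✓ 011010✓ 011011✓ 100010✓ 100011✓ 100101 101000✓ 101110 110000✓ 110010✓ 110100✓ 110110✓ 110111✓ 111111✓
Round 1: -01000 -10000 0-1010 0010-0 01101- 1-0010 10001- 11-111 110-00✓ 110-10✓ 1100-0✓ 1101-0✓ 11011-
Round 2: 110--0
PIs = {-01000, -10000, 0-1010, 000001, 0010-0, 01101-, 1-0010, 10001-, 100101, 101110, 11-111, 110--0, 11011-}
Coverage chart:
  m1: 000001 ←essential
  m10: 0-1010,0010-0
  m16: -10000 ←essential
  m26: 0-1010,01101-
  m35: 10001- ←essential
  m37: 100101 ←essential
  m40: -01000 ←essential
  m46: 101110 ←essential
  m48: -10000,110--0
  m50: 1-0010,110--0
  m52: 110--0 ←essential
  m54: 110--0,11011-
  m55: 11-111,11011-
  m63: 11-111 ←essential
Essential: -01000, -10000, 000001, 10001-, 100101, 101110, 11-111, 110--0

NO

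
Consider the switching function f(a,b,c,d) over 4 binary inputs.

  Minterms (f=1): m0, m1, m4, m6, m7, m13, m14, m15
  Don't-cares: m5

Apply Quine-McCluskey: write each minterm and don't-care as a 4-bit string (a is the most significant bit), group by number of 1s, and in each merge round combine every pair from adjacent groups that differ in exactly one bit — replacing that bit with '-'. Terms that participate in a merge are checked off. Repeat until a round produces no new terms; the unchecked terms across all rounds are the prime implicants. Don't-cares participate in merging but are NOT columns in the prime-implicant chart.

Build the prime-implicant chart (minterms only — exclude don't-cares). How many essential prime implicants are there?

3

size-2^0 implicants → 0000(✓)  0001(✓)  0100(✓)  0101(✓)  0110(✓)  0111(✓)  1101(✓)  1110(✓)  1111(✓)
size-2^1 implicants → -101(✓)  -110(✓)  -111(✓)  0-00(✓)  0-01(✓)  000-(✓)  01-0(✓)  01-1(✓)  010-(✓)  011-(✓)  11-1(✓)  111-(✓)
size-2^2 implicants → -1-1  -11-  0-0-  01--
Unchecked terms (primes): -1-1, -11-, 0-0-, 01--
Minterm coverage:
  m0 ⊆ 0-0- [E]
  m1 ⊆ 0-0- [E]
  m4 ⊆ 0-0-,01--
  m6 ⊆ -11-,01--
  m7 ⊆ -1-1,-11-,01--
  m13 ⊆ -1-1 [E]
  m14 ⊆ -11- [E]
  m15 ⊆ -1-1,-11-
E = {-1-1, -11-, 0-0-}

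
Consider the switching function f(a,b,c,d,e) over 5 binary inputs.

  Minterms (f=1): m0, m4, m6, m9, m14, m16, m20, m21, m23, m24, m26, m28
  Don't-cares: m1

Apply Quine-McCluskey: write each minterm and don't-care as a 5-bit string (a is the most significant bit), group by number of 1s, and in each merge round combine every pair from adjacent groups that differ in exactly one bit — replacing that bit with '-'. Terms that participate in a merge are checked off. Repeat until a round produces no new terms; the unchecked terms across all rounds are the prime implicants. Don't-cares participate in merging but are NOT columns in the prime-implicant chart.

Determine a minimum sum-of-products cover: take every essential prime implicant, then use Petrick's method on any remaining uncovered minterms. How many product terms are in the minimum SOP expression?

size-2^0 implicants → 00000(✓)  00001(✓)  00100(✓)  00110(✓)  01001(✓)  01110(✓)  10000(✓)  10100(✓)  10101(✓)  10111(✓)  11000(✓)  11010(✓)  11100(✓)
size-2^1 implicants → -0000(✓)  -0100(✓)  0-001  0-110  00-00(✓)  0000-  001-0  1-000(✓)  1-100(✓)  10-00(✓)  101-1  1010-  11-00(✓)  110-0
size-2^2 implicants → -0-00  1--00
Unchecked terms (primes): -0-00, 0-001, 0-110, 0000-, 001-0, 1--00, 101-1, 1010-, 110-0
Minterm coverage:
  m0 ⊆ -0-00,0000-
  m4 ⊆ -0-00,001-0
  m6 ⊆ 0-110,001-0
  m9 ⊆ 0-001 [E]
  m14 ⊆ 0-110 [E]
  m16 ⊆ -0-00,1--00
  m20 ⊆ -0-00,1--00,1010-
  m21 ⊆ 101-1,1010-
  m23 ⊆ 101-1 [E]
  m24 ⊆ 1--00,110-0
  m26 ⊆ 110-0 [E]
  m28 ⊆ 1--00 [E]
E = {0-001, 0-110, 1--00, 101-1, 110-0}
Petrick residual → -0-00
Cover = b'd'e' + a'c'd'e + a'cde' + ad'e' + ab'ce + abc'e'  |cover|=6

6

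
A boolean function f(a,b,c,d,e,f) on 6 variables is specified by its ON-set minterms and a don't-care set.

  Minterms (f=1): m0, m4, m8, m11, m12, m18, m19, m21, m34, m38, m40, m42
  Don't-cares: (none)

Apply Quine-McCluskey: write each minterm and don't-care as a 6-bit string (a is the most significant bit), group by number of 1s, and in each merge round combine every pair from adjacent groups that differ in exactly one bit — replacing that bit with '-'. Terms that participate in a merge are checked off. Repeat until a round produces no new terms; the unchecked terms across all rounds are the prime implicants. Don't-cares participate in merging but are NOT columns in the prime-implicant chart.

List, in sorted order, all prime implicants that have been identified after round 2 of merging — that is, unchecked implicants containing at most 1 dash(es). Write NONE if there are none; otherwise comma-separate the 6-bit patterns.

Round 0: 000000✓ 000100✓ 001000✓ 001011 001100✓ 010010✓ 010011✓ 010101 100010✓ 100110✓ 101000✓ 101010✓
Round 1: -01000 00-000✓ 00-100✓ 000-00✓ 001-00✓ 01001- 10-010 100-10 1010-0
Round 2: 00--00
PIs = {-01000, 00--00, 001011, 01001-, 010101, 10-010, 100-10, 1010-0}

-01000, 001011, 01001-, 010101, 10-010, 100-10, 1010-0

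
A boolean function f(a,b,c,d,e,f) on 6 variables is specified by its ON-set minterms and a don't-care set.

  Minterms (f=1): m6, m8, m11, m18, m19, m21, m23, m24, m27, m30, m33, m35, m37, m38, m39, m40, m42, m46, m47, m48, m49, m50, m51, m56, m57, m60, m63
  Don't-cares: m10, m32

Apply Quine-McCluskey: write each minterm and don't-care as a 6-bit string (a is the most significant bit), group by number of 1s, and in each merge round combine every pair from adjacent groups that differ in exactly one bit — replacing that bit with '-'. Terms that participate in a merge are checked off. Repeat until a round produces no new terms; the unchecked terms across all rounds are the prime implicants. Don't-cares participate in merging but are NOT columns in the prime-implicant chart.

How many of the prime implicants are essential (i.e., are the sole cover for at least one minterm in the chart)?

9

Round 0: 000110✓ 001000✓ 001010✓ 001011✓ 010010✓ 010011✓ 010101✓ 010111✓ 011000✓ 011011✓ 011110 100000✓ 100001✓ 100011✓ 100101✓ 100110✓ 100111✓ 101000✓ 101010✓ 101110✓ 101111✓ 110000✓ 110001✓ 110010✓ 110011✓ 111000✓ 111001✓ 111100✓ 111111✓
Round 1: -00110 -01000✓ -01010✓ -10010✓ -10011✓ -11000✓ 0-1000✓ 0-1011 0010-0✓ 00101- 01-011 010-11 01001-✓ 0101-1 1-0000✓ 1-0001✓ 1-0011✓ 1-1000✓ 1-1111 10-000✓ 10-110✓ 10-111✓ 100-01✓ 100-11✓ 1000-1✓ 10000-✓ 1001-1✓ 10011-✓ 101-10 1010-0✓ 10111-✓ 11-000✓ 11-001✓ 1100-0✓ 1100-1✓ 11000-✓ 11001-✓ 111-00 11100-✓
Round 2: --1000 -010-0 -1001- 1--000 1-00-1 1-000- 10-11- 100--1 11-00- 1100--
PIs = {--1000, -00110, -010-0, -1001-, 0-1011, 00101-, 01-011, 010-11, 0101-1, 011110, 1--000, 1-00-1, 1-000-, 1-1111, 10-11-, 100--1, 101-10, 11-00-, 1100--, 111-00}
Coverage chart:
  m6: -00110 ←essential
  m8: --1000,-010-0
  m11: 0-1011,00101-
  m18: -1001- ←essential
  m19: -1001-,01-011,010-11
  m21: 0101-1 ←essential
  m23: 010-11,0101-1
  m24: --1000 ←essential
  m27: 0-1011,01-011
  m30: 011110 ←essential
  m33: 1-00-1,1-000-,100--1
  m35: 1-00-1,100--1
  m37: 100--1 ←essential
  m38: -00110,10-11-
  m39: 10-11-,100--1
  m40: --1000,-010-0,1--000
  m42: -010-0,101-10
  m46: 10-11-,101-10
  m47: 1-1111,10-11-
  m48: 1--000,1-000-,11-00-,1100--
  m49: 1-00-1,1-000-,11-00-,1100--
  m50: -1001-,1100--
  m51: -1001-,1-00-1,1100--
  m56: --1000,1--000,11-00-,111-00
  m57: 11-00- ←essential
  m60: 111-00 ←essential
  m63: 1-1111 ←essential
Essential: --1000, -00110, -1001-, 0101-1, 011110, 1-1111, 100--1, 11-00-, 111-00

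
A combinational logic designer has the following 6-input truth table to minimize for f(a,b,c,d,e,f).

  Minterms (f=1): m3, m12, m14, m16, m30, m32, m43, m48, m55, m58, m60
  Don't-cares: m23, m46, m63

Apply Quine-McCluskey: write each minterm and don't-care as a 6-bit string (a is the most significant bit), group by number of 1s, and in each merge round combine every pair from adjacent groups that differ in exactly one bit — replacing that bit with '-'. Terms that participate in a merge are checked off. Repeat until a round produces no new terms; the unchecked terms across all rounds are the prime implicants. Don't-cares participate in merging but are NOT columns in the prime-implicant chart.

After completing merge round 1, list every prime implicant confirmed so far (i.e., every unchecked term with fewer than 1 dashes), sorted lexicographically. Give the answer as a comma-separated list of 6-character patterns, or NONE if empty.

[col 0] 000011, 001100*, 001110*, 010000*, 010111*, 011110*, 100000*, 101011, 101110*, 110000*, 110111*, 111010, 111100, 111111*
[col 1] -01110, -10000, -10111, 0-1110, 0011-0, 1-0000, 11-111
Prime implicants: -01110, -10000, -10111, 0-1110, 000011, 0011-0, 1-0000, 101011, 11-111, 111010, 111100

000011, 101011, 111010, 111100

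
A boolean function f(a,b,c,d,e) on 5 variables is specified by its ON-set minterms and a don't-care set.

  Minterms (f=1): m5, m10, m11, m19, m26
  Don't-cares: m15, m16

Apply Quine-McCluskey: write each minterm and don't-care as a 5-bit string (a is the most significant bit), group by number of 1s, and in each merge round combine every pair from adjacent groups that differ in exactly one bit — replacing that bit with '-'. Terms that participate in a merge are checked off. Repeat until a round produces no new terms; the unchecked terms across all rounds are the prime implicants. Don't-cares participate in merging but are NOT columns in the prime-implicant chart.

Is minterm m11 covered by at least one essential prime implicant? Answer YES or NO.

NO

[col 0] 00101, 01010*, 01011*, 01111*, 10000, 10011, 11010*
[col 1] -1010, 01-11, 0101-
Prime implicants: -1010, 00101, 01-11, 0101-, 10000, 10011
PI chart (minterm → PIs covering it):
  5 | 00101  (sole → essential)
  10 | -1010,0101-
  11 | 01-11,0101-
  19 | 10011  (sole → essential)
  26 | -1010  (sole → essential)
Essential prime implicants: -1010, 00101, 10011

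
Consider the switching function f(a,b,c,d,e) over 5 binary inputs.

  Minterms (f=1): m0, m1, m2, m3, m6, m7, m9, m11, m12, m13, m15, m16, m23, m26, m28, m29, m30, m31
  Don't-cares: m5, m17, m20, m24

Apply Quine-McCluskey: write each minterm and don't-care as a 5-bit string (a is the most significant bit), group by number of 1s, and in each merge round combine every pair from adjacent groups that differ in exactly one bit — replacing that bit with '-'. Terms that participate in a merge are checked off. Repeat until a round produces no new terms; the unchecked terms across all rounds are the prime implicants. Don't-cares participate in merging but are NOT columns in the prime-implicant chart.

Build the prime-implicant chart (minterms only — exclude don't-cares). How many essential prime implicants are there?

[col 0] 00000*, 00001*, 00010*, 00011*, 00101*, 00110*, 00111*, 01001*, 01011*, 01100*, 01101*, 01111*, 10000*, 10001*, 10100*, 10111*, 11000*, 11010*, 11100*, 11101*, 11110*, 11111*
[col 1] -0000*, -0001*, -0111*, -1100*, -1101*, -1111*, 0-001*, 0-011*, 0-101*, 0-111*, 00-01*, 00-10*, 00-11*, 000-0*, 000-1*, 0000-*, 0001-*, 001-1*, 0011-*, 01-01*, 01-11*, 010-1*, 011-1*, 0110-*, 1-000*, 1-100*, 1-111*, 10-00*, 1000-*, 11-00*, 11-10*, 110-0*, 111-0*, 111-1*, 1110-*, 1111-*
[col 2] --111, -000-, -11-1, -110-, 0--01*, 0--11*, 0-0-1*, 0-1-1*, 00--1*, 00-1-, 000--, 01--1*, 1--00, 11--0, 111--
[col 3] 0---1
Prime implicants: --111, -000-, -11-1, -110-, 0---1, 00-1-, 000--, 1--00, 11--0, 111--
PI chart (minterm → PIs covering it):
  0 | -000-,000--
  1 | -000-,0---1,000--
  2 | 00-1-,000--
  3 | 0---1,00-1-,000--
  6 | 00-1-  (sole → essential)
  7 | --111,0---1,00-1-
  9 | 0---1  (sole → essential)
  11 | 0---1  (sole → essential)
  12 | -110-  (sole → essential)
  13 | -11-1,-110-,0---1
  15 | --111,-11-1,0---1
  16 | -000-,1--00
  23 | --111  (sole → essential)
  26 | 11--0  (sole → essential)
  28 | -110-,1--00,11--0,111--
  29 | -11-1,-110-,111--
  30 | 11--0,111--
  31 | --111,-11-1,111--
Essential prime implicants: --111, -110-, 0---1, 00-1-, 11--0

5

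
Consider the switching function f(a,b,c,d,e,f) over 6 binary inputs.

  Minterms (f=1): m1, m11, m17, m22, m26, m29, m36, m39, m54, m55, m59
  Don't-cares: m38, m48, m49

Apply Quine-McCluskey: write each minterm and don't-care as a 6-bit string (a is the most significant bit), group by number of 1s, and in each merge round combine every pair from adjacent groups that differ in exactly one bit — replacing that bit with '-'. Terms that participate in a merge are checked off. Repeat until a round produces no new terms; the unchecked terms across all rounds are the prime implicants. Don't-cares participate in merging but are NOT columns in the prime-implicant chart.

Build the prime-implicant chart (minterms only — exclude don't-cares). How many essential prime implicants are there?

Round 0: 000001✓ 001011 010001✓ 010110✓ 011010 011101 100100✓ 100110✓ 100111✓ 110000✓ 110001✓ 110110✓ 110111✓ 111011
Round 1: -10001 -10110 0-0001 1-0110✓ 1-0111✓ 1001-0 10011-✓ 11000- 11011-✓
Round 2: 1-011-
PIs = {-10001, -10110, 0-0001, 001011, 011010, 011101, 1-011-, 1001-0, 11000-, 111011}
Coverage chart:
  m1: 0-0001 ←essential
  m11: 001011 ←essential
  m17: -10001,0-0001
  m22: -10110 ←essential
  m26: 011010 ←essential
  m29: 011101 ←essential
  m36: 1001-0 ←essential
  m39: 1-011- ←essential
  m54: -10110,1-011-
  m55: 1-011- ←essential
  m59: 111011 ←essential
Essential: -10110, 0-0001, 001011, 011010, 011101, 1-011-, 1001-0, 111011

8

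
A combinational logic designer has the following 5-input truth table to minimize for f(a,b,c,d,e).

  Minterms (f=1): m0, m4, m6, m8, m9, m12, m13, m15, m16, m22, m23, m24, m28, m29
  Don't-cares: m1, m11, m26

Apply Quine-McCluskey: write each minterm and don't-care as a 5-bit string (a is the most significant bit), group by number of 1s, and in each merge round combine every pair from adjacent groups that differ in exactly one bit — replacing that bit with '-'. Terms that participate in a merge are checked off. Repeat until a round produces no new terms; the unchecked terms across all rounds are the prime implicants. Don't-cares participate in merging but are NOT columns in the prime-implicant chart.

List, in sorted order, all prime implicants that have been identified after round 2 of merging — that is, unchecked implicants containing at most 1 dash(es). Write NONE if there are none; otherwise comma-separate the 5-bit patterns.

-0110, 001-0, 1011-, 110-0

[col 0] 00000*, 00001*, 00100*, 00110*, 01000*, 01001*, 01011*, 01100*, 01101*, 01111*, 10000*, 10110*, 10111*, 11000*, 11010*, 11100*, 11101*
[col 1] -0000*, -0110, -1000*, -1100*, -1101*, 0-000*, 0-001*, 0-100*, 00-00*, 0000-*, 001-0, 01-00*, 01-01*, 01-11*, 010-1*, 0100-*, 011-1*, 0110-*, 1-000*, 1011-, 11-00*, 110-0, 1110-*
[col 2] --000, -1-00, -110-, 0--00, 0-00-, 01--1, 01-0-
Prime implicants: --000, -0110, -1-00, -110-, 0--00, 0-00-, 001-0, 01--1, 01-0-, 1011-, 110-0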